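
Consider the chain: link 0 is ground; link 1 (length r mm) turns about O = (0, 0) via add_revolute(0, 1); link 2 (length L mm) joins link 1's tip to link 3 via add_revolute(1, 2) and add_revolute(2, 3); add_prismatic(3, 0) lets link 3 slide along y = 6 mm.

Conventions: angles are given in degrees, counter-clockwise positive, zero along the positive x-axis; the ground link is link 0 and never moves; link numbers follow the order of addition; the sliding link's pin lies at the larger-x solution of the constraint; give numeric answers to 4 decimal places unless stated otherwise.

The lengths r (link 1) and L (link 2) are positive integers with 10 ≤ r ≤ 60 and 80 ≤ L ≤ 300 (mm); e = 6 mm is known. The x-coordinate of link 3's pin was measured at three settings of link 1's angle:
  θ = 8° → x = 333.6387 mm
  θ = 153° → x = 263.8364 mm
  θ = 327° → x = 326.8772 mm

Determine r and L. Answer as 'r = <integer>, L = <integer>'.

constraint per measurement: (x − r cos θ)² + (r sin θ − e)² = L²
subtracting the θ₁ and θ₂ equations cancels the r² and L² terms:
r = (x₁² − x₂²) / (2[(x₁cos θ₁ + e sin θ₁) − (x₂cos θ₂ + e sin θ₂)]) = 37.0000 → r = 37
L² = (x₁ − r cos θ₁)² + (r sin θ₁ − e)² = 88208.9997 → L = 297.0000 → L = 297
check at θ₃=327°: x = 326.8772 (printed 326.8772) ✓

r = 37, L = 297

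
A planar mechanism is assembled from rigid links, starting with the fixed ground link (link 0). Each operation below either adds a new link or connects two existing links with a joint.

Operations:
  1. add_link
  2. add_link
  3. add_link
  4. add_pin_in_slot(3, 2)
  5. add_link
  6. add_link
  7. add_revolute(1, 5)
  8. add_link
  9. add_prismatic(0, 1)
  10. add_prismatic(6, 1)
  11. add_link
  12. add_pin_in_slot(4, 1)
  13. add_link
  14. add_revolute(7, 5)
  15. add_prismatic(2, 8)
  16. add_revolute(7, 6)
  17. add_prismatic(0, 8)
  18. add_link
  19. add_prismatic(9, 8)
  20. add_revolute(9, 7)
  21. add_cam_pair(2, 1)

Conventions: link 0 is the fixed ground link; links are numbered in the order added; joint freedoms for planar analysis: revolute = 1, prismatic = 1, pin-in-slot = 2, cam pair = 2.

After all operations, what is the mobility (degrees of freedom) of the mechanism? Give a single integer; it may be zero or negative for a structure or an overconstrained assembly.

ground; <1,0,0>
#1 <2,0,0>
#2 <3,0,0>
#3 <4,0,0>
PS:3↔2 J2 <4,0,1>
#4 <5,0,1>
#5 <6,0,1>
R:1↔5 J1 <6,1,1>
#6 <7,1,1>
P:0↔1 J1 <7,2,1>
P:6↔1 J1 <7,3,1>
#7 <8,3,1>
PS:4↔1 J2 <8,3,2>
#8 <9,3,2>
R:7↔5 J1 <9,4,2>
P:2↔8 J1 <9,5,2>
R:7↔6 J1 <9,6,2>
P:0↔8 J1 <9,7,2>
#9 <10,7,2>
P:9↔8 J1 <10,8,2>
R:9↔7 J1 <10,9,2>
C:2↔1 J2 <10,9,3>
3×9 − 2×9 − 1×3 = 6

M = 6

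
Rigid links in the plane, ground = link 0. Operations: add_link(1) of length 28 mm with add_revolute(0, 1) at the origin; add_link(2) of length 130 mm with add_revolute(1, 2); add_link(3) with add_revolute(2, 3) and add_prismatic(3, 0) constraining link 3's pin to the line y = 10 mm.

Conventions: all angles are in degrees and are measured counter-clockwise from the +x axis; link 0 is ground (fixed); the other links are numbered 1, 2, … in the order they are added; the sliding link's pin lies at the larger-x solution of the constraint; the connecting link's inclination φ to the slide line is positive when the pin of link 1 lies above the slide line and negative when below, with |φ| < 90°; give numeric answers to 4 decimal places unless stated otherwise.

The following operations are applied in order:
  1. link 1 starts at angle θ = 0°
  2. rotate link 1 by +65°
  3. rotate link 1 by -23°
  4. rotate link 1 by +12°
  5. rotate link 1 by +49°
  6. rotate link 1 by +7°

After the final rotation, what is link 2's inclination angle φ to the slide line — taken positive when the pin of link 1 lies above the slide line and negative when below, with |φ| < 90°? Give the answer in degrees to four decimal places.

geometry: r = 28 mm, L = 130 mm, e = 10 mm; θ starts at 0°
rotate link 1 by +65°: θ ← 0° +65° = 65°
rotate link 1 by -23°: θ ← 65° -23° = 42°
rotate link 1 by +12°: θ ← 42° +12° = 54°
rotate link 1 by +49°: θ ← 54° +49° = 103°
rotate link 1 by +7°: θ ← 103° +7° = 110°
h = r sin θ − e = 26.311393 − 10 = 16.311393
sin φ = h / L = 16.311393 / 130 = 0.12547226
φ = arcsin(0.12547226) = 7.208029°

7.2080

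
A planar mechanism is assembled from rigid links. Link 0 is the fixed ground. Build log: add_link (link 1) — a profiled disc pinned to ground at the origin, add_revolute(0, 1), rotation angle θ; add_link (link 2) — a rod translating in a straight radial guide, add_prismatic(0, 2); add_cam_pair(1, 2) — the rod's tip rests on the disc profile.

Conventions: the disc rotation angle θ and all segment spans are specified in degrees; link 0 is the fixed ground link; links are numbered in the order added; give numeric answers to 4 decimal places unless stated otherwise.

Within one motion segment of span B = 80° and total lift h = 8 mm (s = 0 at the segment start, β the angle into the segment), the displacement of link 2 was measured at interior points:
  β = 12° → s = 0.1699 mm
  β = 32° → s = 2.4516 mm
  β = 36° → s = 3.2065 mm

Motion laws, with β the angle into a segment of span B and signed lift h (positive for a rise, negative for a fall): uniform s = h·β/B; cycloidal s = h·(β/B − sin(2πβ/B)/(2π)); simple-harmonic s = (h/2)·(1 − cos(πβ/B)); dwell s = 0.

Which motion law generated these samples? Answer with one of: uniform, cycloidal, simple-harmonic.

candidates at β/B = r: uniform s = h·r (linear in β); cycloidal s = h·(r − sin(2πr)/(2π)); simple-harmonic s = (h/2)(1 − cos(πr))
β=12°: printed 0.1699 | uniform 1.2000, cycloidal 0.1699, simple-harmonic 0.4360
β=32°: printed 2.4516 | uniform 3.2000, cycloidal 2.4516, simple-harmonic 2.7639
β=36°: printed 3.2065 | uniform 3.6000, cycloidal 3.2065, simple-harmonic 3.3743
only one law matches every sample → cycloidal

cycloidal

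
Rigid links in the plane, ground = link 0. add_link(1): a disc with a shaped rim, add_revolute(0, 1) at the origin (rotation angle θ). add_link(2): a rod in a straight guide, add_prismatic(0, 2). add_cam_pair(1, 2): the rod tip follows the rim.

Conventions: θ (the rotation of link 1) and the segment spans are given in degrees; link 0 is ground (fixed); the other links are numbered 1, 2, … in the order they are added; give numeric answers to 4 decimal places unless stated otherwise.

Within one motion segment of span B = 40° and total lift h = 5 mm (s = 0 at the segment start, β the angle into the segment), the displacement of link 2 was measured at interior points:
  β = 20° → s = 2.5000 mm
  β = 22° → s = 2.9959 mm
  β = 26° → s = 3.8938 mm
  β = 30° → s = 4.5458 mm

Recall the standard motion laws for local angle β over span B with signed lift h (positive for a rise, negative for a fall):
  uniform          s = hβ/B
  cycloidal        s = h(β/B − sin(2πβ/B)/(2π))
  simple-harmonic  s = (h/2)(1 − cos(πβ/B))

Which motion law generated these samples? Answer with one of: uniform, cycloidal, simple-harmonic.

candidates at β/B = r: uniform s = h·r (linear in β); cycloidal s = h·(r − sin(2πr)/(2π)); simple-harmonic s = (h/2)(1 − cos(πr))
β=20°: printed 2.5000 | uniform 2.5000, cycloidal 2.5000, simple-harmonic 2.5000
β=22°: printed 2.9959 | uniform 2.7500, cycloidal 2.9959, simple-harmonic 2.8911
β=26°: printed 3.8938 | uniform 3.2500, cycloidal 3.8938, simple-harmonic 3.6350
β=30°: printed 4.5458 | uniform 3.7500, cycloidal 4.5458, simple-harmonic 4.2678
only one law matches every sample → cycloidal

cycloidal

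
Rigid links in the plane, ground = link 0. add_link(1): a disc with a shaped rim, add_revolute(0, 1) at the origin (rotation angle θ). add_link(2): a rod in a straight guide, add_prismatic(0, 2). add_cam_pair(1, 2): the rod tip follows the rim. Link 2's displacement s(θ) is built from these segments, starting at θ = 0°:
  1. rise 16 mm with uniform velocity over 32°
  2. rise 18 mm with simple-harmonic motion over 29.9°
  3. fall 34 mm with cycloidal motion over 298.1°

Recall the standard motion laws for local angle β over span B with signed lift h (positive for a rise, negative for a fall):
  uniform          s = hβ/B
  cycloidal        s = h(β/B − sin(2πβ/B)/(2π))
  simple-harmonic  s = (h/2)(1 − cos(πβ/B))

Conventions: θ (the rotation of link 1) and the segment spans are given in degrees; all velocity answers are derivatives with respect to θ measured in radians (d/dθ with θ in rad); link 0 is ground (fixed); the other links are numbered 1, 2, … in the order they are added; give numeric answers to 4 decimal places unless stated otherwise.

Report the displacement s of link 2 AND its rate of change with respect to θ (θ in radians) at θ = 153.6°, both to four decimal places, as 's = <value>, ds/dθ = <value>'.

segment 1 (0° to 32°, uniform, h = 16) is passed completely: s = 0.0000 + (16) = 16.0000
segment 2 (32° to 61.9°, simple-harmonic, h = 18) is passed completely: s = 16.0000 + (18) = 34.0000
θ = 153.6° falls in segment 3 (61.9° to 360°, cycloidal, h = -34): β = 153.6 − 61.9 = 91.7°, B = 298.1°; Δs = -34·(0.3076 − sin(2π·0.3076)/(2π)) = -5.3984; s = 34.0000 − 5.3984 = 28.6016
velocity in seg [61.9°–360°] (cycloidal), θ in radians: β = 91.7° = 1.6005 rad, B = 298.1° = 5.2028 rad; ds/dθ = (h/B)(1 − cos(2πβ/B)) = ((-34)/5.2028)(1 − cos(2π·0.3076)) = -8.849248 mm/rad

s = 28.6016, ds/dθ = -8.8492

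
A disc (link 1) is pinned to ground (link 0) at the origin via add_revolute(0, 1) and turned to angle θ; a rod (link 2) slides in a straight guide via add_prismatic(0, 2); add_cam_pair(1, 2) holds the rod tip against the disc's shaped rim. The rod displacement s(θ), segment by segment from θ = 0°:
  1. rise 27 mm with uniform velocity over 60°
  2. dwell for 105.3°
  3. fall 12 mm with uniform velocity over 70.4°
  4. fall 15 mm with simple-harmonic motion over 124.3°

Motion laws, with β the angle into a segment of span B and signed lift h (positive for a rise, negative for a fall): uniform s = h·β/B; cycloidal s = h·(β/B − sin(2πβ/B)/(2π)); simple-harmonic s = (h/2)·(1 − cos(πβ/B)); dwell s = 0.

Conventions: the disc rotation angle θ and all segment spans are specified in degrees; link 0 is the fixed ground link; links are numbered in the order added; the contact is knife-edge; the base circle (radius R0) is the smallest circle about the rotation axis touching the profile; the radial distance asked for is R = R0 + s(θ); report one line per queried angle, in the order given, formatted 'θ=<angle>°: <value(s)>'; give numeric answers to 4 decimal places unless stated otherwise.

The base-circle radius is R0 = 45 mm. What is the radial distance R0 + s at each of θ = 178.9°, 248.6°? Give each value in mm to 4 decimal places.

segment 1 (0° to 60°, uniform, h = 27) is passed completely: s = 0.0000 + (27) = 27.0000
segment 2 (60° to 165.3°, dwell): s unchanged at 27.0000
θ = 178.9° falls in segment 3 (165.3° to 235.7°, uniform, h = -12): β = 178.9 − 165.3 = 13.6°, B = 70.4°; Δs = -12·13.6/70.4 = -2.3182; s = 27.0000 − 2.3182 = 24.6818
segment 3 (165.3° to 235.7°, uniform, h = -12) is passed completely: s = 27.0000 + (-12) = 15.0000
θ = 248.6° falls in segment 4 (235.7° to 360°, simple-harmonic, h = -15): β = 248.6 − 235.7 = 12.9°, B = 124.3°; Δs = -15/2·(1 − cos(π·0.1038)) = -0.3951; s = 15.0000 − 0.3951 = 14.6049
θ=178.9°: R = R0 + s = 45 + 24.6818 = 69.6818
θ=248.6°: R = R0 + s = 45 + 14.6049 = 59.6049

θ=178.9°: 69.6818
θ=248.6°: 59.6049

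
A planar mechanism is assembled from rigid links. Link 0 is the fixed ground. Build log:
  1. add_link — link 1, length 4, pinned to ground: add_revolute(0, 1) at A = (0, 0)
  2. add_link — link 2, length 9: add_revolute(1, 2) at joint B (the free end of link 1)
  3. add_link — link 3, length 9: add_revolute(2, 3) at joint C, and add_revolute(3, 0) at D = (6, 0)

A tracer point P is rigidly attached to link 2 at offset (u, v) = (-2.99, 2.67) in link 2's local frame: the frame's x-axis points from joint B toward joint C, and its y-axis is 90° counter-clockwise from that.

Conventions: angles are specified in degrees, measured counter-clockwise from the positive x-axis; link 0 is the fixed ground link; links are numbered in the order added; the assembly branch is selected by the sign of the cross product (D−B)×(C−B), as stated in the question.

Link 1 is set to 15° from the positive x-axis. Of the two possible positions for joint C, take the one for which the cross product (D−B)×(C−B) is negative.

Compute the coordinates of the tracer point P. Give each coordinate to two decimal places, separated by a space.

A=(0,0), D=(6.00,0)
B = A + 4.00·(cos15°, sin15°) = (3.8637, 1.0353)
|BD| = 2.3739
circle(B,9.00) ∩ circle(D,9.00): a=1.1870, h=8.9214
  candidates: C₊=(8.8225,8.5460) cross=21.179; C₋=(1.0412,-7.5107) cross=-21.179
  branch - wants cross < 0 → take C=(1.0412,-7.5107) (cross=-21.179)
ex = (C−B)/|BC| = (-0.3136,-0.9496); ey = (0.9496,-0.3136)
P = B + -2.99·ex + 2.67·ey = (7.3367,3.0371)

7.34 3.04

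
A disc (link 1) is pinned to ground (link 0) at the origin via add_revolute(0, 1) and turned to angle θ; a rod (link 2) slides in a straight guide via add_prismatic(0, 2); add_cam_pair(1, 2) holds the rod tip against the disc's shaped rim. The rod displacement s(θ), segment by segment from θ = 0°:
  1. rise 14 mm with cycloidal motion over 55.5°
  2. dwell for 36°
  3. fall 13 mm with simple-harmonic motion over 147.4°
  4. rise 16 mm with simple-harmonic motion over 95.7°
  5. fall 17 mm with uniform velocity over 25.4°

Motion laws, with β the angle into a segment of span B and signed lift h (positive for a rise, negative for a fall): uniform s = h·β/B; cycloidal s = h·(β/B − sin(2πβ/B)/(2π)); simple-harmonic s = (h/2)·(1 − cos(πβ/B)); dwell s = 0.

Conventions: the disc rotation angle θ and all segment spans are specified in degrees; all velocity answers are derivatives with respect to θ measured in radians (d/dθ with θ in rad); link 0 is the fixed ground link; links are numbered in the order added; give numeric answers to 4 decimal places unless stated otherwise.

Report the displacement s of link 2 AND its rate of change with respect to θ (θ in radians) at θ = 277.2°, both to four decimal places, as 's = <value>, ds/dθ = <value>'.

segment 1 (0° to 55.5°, cycloidal, h = 14) is passed completely: s = 0.0000 + (14) = 14.0000
segment 2 (55.5° to 91.5°, dwell): s unchanged at 14.0000
segment 3 (91.5° to 238.9°, simple-harmonic, h = -13) is passed completely: s = 14.0000 + (-13) = 1.0000
θ = 277.2° falls in segment 4 (238.9° to 334.6°, simple-harmonic, h = 16): β = 277.2 − 238.9 = 38.3°, B = 95.7°; Δs = 16/2·(1 − cos(π·0.4002)) = 5.5329; s = 1.0000 + 5.5329 = 6.5329
velocity in seg [238.9°–334.6°] (simple-harmonic), θ in radians: β = 38.3° = 0.6685 rad, B = 95.7° = 1.6703 rad; ds/dθ = (πh/(2B)) sin(πβ/B) = (π·16/(2·1.6703)) sin(π·0.4002) = 14.313618 mm/rad

s = 6.5329, ds/dθ = 14.3136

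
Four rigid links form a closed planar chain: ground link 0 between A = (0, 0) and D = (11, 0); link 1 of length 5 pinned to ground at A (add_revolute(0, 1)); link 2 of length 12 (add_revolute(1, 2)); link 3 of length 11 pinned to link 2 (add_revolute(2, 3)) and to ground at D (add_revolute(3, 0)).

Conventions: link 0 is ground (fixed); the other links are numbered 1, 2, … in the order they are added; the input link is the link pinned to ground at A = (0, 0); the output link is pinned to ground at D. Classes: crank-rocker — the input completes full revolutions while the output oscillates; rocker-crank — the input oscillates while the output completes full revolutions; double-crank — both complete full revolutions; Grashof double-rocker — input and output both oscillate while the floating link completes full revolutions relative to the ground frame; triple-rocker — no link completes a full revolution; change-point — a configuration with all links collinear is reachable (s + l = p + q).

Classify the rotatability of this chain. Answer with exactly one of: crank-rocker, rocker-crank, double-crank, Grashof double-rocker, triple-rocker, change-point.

lengths: ground=11, input=5, coupler=12, output=11
sorted: s=5 (shortest), l=12 (longest), p+q=22
s + l = 17 vs p + q = 22
s + l < p + q (Grashof) with shortest = input link → crank-rocker

crank-rocker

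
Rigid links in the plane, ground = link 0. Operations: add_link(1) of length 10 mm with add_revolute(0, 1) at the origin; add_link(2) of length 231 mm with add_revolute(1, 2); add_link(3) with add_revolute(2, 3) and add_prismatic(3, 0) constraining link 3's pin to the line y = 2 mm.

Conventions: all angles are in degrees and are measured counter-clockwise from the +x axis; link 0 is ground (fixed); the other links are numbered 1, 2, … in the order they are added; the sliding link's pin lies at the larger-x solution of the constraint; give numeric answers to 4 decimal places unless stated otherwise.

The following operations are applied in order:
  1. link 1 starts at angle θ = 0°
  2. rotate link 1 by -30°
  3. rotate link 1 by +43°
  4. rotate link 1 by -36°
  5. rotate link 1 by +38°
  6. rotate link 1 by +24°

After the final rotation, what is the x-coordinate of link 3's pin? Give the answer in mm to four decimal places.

geometry: r = 10 mm, L = 231 mm, e = 2 mm; θ starts at 0°
rotate link 1 by -30°: θ ← 0° -30° = -30°
rotate link 1 by +43°: θ ← -30° +43° = 13°
rotate link 1 by -36°: θ ← 13° -36° = -23°
rotate link 1 by +38°: θ ← -23° +38° = 15°
rotate link 1 by +24°: θ ← 15° +24° = 39°
crank pin P = (r cos θ, r sin θ) = (7.771460, 6.293204)
h = r sin θ − e = 6.293204 − 2 = 4.293204
x = r cos θ + √(L² − h²) = 7.771460 + 230.960101 = 238.731561

238.7316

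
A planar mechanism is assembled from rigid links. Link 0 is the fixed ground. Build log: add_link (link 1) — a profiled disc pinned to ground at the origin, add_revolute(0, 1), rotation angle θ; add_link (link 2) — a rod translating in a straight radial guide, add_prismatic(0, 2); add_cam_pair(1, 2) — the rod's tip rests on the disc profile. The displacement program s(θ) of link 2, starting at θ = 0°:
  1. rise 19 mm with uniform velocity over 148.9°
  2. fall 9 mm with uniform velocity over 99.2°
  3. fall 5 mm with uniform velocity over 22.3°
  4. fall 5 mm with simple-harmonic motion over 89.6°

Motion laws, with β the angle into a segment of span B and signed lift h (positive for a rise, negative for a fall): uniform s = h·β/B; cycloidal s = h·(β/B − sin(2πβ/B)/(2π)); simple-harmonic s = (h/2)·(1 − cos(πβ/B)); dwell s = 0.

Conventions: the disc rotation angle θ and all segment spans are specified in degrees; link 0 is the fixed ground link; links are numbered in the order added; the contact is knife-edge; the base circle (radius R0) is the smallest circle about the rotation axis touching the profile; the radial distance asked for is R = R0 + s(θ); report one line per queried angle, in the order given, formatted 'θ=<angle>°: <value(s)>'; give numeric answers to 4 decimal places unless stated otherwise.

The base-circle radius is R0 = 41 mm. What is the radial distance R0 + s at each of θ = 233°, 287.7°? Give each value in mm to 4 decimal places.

seg 1 [0°–148.9°] uniform, h=19: full span → s += 19 → s = 19.0000
seg 2 [148.9°–248.1°] uniform, h=-9: θ=233° here. β=84.1, B=99.2. -9·84.1/99.2 = -7.6300 → s = 11.3700
seg 2 [148.9°–248.1°] uniform, h=-9: full span → s += -9 → s = 10.0000
seg 3 [248.1°–270.4°] uniform, h=-5: full span → s += -5 → s = 5.0000
seg 4 [270.4°–360°] simple-harmonic, h=-5: θ=287.7° here. β=17.3, B=89.6. -5/2·(1 − cos(π·0.1931)) = -0.4460 → s = 4.5540
θ=233°: R = R0 + s = 41 + 11.3700 = 52.3700
θ=287.7°: R = R0 + s = 41 + 4.5540 = 45.5540

θ=233°: 52.3700
θ=287.7°: 45.5540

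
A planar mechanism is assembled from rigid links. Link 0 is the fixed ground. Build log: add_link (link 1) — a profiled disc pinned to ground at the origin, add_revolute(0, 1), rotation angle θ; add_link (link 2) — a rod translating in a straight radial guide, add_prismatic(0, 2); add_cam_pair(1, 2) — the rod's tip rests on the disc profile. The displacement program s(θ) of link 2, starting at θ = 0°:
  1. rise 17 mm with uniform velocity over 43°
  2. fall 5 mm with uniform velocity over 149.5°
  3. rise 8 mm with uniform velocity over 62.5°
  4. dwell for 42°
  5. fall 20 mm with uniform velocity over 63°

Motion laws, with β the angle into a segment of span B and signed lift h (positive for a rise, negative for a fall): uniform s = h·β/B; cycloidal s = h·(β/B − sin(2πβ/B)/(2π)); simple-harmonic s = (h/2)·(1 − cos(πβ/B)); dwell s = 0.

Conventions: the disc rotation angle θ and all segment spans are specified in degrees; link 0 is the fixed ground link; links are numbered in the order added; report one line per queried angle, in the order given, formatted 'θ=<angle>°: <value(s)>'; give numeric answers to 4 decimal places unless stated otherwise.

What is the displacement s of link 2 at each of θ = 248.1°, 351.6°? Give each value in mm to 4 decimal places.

seg 1 [0°–43°] uniform, h=17: full span → s += 17 → s = 17.0000
seg 2 [43°–192.5°] uniform, h=-5: full span → s += -5 → s = 12.0000
seg 3 [192.5°–255°] uniform, h=8: θ=248.1° here. β=55.6, B=62.5. 8·55.6/62.5 = 7.1168 → s = 19.1168
seg 3 [192.5°–255°] uniform, h=8: full span → s += 8 → s = 20.0000
seg 4 [255°–297°] dwell: s stays 20.0000
seg 5 [297°–360°] uniform, h=-20: θ=351.6° here. β=54.6, B=63. -20·54.6/63 = -17.3333 → s = 2.6667

θ=248.1°: 19.1168
θ=351.6°: 2.6667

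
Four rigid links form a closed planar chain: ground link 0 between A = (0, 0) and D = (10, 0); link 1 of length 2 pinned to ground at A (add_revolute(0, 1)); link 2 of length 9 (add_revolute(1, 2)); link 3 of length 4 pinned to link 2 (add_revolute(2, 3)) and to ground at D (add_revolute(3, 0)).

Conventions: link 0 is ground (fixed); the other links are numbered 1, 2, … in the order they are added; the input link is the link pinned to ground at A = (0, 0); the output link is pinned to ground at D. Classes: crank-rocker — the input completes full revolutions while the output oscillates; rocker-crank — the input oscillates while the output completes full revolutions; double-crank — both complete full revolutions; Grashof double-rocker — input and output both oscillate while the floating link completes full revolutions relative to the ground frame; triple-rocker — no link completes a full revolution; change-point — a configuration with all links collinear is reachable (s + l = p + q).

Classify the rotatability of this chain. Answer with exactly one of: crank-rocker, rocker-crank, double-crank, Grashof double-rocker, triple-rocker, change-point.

lengths: ground=10, input=2, coupler=9, output=4
sorted: s=2 (shortest), l=10 (longest), p+q=13
s + l = 12 vs p + q = 13
s + l < p + q (Grashof) with shortest = input link → crank-rocker

crank-rocker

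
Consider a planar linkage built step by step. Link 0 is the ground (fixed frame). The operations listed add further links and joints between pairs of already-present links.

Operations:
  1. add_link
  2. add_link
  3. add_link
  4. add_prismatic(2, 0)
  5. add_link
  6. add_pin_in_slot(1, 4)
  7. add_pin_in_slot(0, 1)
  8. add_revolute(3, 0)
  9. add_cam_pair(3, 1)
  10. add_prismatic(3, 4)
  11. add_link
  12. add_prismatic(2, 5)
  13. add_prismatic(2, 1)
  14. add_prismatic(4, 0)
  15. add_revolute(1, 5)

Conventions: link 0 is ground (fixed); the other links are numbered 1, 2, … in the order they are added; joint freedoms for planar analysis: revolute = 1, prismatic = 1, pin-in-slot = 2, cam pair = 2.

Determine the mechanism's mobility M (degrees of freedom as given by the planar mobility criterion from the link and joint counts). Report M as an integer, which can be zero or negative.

(L,J1,J2)=(1,0,0); link0 fixed
link1: (2,0,0)
link2: (3,0,0)
link3: (4,0,0)
P 2-0 [J1]: (4,1,0)
link4: (5,1,0)
PS 1-4 [J2]: (5,1,1)
PS 0-1 [J2]: (5,1,2)
R 3-0 [J1]: (5,2,2)
C 3-1 [J2]: (5,2,3)
P 3-4 [J1]: (5,3,3)
link5: (6,3,3)
P 2-5 [J1]: (6,4,3)
P 2-1 [J1]: (6,5,3)
P 4-0 [J1]: (6,6,3)
R 1-5 [J1]: (6,7,3)
Grübler: 3·5 − 2·7 − 3 = -2

M = -2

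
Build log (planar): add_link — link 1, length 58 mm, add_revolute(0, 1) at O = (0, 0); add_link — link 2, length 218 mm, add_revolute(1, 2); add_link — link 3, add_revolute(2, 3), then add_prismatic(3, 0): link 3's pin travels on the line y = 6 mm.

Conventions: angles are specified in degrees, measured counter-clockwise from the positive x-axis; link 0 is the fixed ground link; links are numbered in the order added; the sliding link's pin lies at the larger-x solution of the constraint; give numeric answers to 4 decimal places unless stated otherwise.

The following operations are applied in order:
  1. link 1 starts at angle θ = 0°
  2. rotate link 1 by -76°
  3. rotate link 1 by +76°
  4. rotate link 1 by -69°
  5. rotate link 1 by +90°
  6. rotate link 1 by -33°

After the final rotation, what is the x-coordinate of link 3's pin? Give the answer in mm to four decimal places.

geometry: r = 58 mm, L = 218 mm, e = 6 mm; θ starts at 0°
rotate link 1 by -76°: θ ← 0° -76° = -76°
rotate link 1 by +76°: θ ← -76° +76° = 0°
rotate link 1 by -69°: θ ← 0° -69° = -69°
rotate link 1 by +90°: θ ← -69° +90° = 21°
rotate link 1 by -33°: θ ← 21° -33° = -12°
crank pin P = (r cos θ, r sin θ) = (56.732561, -12.058878)
h = r sin θ − e = -12.058878 − 6 = -18.058878
x = r cos θ + √(L² − h²) = 56.732561 + 217.250724 = 273.983284

273.9833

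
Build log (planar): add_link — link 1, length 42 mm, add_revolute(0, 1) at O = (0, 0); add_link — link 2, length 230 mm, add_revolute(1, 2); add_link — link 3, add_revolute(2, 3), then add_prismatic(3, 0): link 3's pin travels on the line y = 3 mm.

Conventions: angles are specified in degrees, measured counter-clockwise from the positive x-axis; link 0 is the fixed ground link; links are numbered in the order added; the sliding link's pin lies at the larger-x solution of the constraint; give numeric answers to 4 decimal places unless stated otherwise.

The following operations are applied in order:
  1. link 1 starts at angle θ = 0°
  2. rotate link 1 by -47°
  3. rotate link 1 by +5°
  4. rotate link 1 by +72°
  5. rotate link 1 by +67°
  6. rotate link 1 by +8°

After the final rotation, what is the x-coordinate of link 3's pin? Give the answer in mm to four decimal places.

geometry: r = 42 mm, L = 230 mm, e = 3 mm; θ starts at 0°
rotate link 1 by -47°: θ ← 0° -47° = -47°
rotate link 1 by +5°: θ ← -47° +5° = -42°
rotate link 1 by +72°: θ ← -42° +72° = 30°
rotate link 1 by +67°: θ ← 30° +67° = 97°
rotate link 1 by +8°: θ ← 97° +8° = 105°
crank pin P = (r cos θ, r sin θ) = (-10.870400, 40.568885)
h = r sin θ − e = 40.568885 − 3 = 37.568885
x = r cos θ + √(L² − h²) = -10.870400 + 226.910949 = 216.040549

216.0405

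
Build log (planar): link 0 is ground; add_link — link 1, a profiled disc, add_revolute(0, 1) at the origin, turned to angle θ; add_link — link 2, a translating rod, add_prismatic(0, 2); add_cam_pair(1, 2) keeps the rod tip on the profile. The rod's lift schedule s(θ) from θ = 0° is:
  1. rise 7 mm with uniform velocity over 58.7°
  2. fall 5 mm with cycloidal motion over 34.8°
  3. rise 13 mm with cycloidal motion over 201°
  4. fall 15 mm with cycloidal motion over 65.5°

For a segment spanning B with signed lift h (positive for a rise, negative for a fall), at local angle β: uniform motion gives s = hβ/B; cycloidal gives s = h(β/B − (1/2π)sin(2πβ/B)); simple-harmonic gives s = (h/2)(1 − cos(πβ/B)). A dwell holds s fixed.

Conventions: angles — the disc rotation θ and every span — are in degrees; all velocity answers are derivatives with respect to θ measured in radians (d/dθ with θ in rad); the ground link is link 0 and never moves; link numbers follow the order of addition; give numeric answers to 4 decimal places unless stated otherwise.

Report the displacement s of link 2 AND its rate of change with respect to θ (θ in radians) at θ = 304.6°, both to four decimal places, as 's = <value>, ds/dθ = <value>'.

seg 1 [0°–58.7°] uniform, h=7: full span → s += 7 → s = 7.0000
seg 2 [58.7°–93.5°] cycloidal, h=-5: full span → s += -5 → s = 2.0000
seg 3 [93.5°–294.5°] cycloidal, h=13: full span → s += 13 → s = 15.0000
seg 4 [294.5°–360°] cycloidal, h=-15: θ=304.6° here. β=10.1, B=65.5. -15·(0.1542 − sin(2π·0.1542)/(2π)) = -0.3453 → s = 14.6547
velocity in seg [294.5°–360°] (cycloidal), θ in radians: β = 10.1° = 0.1763 rad, B = 65.5° = 1.1432 rad; ds/dθ = (h/B)(1 − cos(2πβ/B)) = ((-15)/1.1432)(1 − cos(2π·0.1542)) = -5.691419 mm/rad

s = 14.6547, ds/dθ = -5.6914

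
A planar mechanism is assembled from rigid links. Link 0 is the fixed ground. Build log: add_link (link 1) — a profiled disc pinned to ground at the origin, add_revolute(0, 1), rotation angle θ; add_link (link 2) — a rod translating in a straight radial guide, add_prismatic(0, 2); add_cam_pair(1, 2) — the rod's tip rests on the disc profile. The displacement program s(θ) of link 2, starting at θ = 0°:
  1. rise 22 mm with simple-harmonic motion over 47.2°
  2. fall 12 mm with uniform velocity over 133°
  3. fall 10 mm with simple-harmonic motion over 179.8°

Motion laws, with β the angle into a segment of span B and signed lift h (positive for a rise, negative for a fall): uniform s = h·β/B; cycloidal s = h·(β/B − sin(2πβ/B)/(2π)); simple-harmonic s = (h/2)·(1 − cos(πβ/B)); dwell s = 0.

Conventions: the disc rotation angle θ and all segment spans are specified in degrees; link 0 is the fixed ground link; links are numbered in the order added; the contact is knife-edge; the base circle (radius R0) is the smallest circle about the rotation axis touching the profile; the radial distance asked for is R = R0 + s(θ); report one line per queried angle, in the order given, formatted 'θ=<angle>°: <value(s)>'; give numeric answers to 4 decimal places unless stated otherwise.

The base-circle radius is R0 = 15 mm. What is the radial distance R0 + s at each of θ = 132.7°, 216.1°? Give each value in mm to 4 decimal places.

seg 1 [0°–47.2°] simple-harmonic, h=22: full span → s += 22 → s = 22.0000
seg 2 [47.2°–180.2°] uniform, h=-12: θ=132.7° here. β=85.5, B=133. -12·85.5/133 = -7.7143 → s = 14.2857
seg 2 [47.2°–180.2°] uniform, h=-12: full span → s += -12 → s = 10.0000
seg 3 [180.2°–360°] simple-harmonic, h=-10: θ=216.1° here. β=35.9, B=179.8. -10/2·(1 − cos(π·0.1997)) = -0.9518 → s = 9.0482
θ=132.7°: R = R0 + s = 15 + 14.2857 = 29.2857
θ=216.1°: R = R0 + s = 15 + 9.0482 = 24.0482

θ=132.7°: 29.2857
θ=216.1°: 24.0482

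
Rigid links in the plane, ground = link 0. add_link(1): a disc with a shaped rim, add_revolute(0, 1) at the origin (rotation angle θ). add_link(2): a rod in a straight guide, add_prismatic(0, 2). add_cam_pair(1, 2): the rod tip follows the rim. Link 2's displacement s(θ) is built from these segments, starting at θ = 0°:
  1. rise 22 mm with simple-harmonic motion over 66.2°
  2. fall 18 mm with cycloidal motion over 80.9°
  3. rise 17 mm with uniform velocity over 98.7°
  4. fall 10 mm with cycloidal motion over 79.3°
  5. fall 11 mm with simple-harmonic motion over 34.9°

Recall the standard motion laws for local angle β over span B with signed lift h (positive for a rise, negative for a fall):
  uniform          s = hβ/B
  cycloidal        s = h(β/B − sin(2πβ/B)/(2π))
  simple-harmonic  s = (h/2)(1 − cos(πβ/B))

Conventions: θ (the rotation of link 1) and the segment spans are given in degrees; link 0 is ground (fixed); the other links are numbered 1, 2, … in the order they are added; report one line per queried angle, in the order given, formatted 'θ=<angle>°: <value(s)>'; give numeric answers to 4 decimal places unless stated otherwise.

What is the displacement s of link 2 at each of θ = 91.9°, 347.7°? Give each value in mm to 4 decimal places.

segment 1 (0° to 66.2°, simple-harmonic, h = 22) is passed completely: s = 0.0000 + (22) = 22.0000
θ = 91.9° falls in segment 2 (66.2° to 147.1°, cycloidal, h = -18): β = 91.9 − 66.2 = 25.7°, B = 80.9°; Δs = -18·(0.3177 − sin(2π·0.3177)/(2π)) = -3.1085; s = 22.0000 − 3.1085 = 18.8915
segment 2 (66.2° to 147.1°, cycloidal, h = -18) is passed completely: s = 22.0000 + (-18) = 4.0000
segment 3 (147.1° to 245.8°, uniform, h = 17) is passed completely: s = 4.0000 + (17) = 21.0000
segment 4 (245.8° to 325.1°, cycloidal, h = -10) is passed completely: s = 21.0000 + (-10) = 11.0000
θ = 347.7° falls in segment 5 (325.1° to 360°, simple-harmonic, h = -11): β = 347.7 − 325.1 = 22.6°, B = 34.9°; Δs = -11/2·(1 − cos(π·0.6476)) = -7.9594; s = 11.0000 − 7.9594 = 3.0406

θ=91.9°: 18.8915
θ=347.7°: 3.0406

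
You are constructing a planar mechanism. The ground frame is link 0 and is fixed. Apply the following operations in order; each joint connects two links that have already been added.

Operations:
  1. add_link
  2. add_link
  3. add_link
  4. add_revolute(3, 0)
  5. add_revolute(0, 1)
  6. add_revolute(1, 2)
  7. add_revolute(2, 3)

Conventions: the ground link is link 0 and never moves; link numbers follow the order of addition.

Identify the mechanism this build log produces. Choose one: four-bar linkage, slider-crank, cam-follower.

links: 4 (incl. ground); joints: 4 revolute, 0 prismatic, 0 higher (cam) pair, forming one closed loop
4 links in a single 4R loop → four-bar linkage

four-bar linkage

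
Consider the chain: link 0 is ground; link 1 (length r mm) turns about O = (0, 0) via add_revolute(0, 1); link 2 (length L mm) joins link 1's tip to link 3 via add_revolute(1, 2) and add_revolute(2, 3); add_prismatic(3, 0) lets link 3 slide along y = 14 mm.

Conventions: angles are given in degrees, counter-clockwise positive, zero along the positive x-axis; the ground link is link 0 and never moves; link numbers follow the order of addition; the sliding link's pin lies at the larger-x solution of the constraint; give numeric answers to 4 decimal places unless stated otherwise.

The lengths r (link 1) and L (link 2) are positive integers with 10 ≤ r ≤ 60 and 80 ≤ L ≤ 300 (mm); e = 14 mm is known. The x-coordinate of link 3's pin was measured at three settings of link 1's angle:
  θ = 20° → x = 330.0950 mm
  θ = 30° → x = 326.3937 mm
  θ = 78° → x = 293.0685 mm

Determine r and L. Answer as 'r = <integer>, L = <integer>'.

constraint per measurement: (x − r cos θ)² + (r sin θ − e)² = L²
subtracting the θ₁ and θ₂ equations cancels the r² and L² terms:
r = (x₁² − x₂²) / (2[(x₁cos θ₁ + e sin θ₁) − (x₂cos θ₂ + e sin θ₂)]) = 48.0003 → r = 48
L² = (x₁ − r cos θ₁)² + (r sin θ₁ − e)² = 81225.0017 → L = 285.0000 → L = 285
check at θ₃=78°: x = 293.0685 (printed 293.0685) ✓

r = 48, L = 285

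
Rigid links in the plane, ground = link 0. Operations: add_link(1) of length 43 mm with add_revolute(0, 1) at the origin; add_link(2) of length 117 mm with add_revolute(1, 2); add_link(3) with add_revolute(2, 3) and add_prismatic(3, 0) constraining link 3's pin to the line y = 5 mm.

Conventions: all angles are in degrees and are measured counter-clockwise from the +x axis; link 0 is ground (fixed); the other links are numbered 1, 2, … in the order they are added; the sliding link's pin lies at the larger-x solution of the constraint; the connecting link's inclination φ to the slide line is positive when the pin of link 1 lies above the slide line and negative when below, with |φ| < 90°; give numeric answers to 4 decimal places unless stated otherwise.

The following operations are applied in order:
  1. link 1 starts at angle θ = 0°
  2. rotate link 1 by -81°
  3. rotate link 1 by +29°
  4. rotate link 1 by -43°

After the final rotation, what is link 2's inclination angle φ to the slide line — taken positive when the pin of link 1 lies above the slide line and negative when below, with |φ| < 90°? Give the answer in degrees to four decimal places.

geometry: r = 43 mm, L = 117 mm, e = 5 mm; θ starts at 0°
rotate link 1 by -81°: θ ← 0° -81° = -81°
rotate link 1 by +29°: θ ← -81° +29° = -52°
rotate link 1 by -43°: θ ← -52° -43° = -95°
h = r sin θ − e = -42.836372 − 5 = -47.836372
sin φ = h / L = -47.836372 / 117 = -0.40885788
φ = arcsin(-0.40885788) = -24.133109°

-24.1331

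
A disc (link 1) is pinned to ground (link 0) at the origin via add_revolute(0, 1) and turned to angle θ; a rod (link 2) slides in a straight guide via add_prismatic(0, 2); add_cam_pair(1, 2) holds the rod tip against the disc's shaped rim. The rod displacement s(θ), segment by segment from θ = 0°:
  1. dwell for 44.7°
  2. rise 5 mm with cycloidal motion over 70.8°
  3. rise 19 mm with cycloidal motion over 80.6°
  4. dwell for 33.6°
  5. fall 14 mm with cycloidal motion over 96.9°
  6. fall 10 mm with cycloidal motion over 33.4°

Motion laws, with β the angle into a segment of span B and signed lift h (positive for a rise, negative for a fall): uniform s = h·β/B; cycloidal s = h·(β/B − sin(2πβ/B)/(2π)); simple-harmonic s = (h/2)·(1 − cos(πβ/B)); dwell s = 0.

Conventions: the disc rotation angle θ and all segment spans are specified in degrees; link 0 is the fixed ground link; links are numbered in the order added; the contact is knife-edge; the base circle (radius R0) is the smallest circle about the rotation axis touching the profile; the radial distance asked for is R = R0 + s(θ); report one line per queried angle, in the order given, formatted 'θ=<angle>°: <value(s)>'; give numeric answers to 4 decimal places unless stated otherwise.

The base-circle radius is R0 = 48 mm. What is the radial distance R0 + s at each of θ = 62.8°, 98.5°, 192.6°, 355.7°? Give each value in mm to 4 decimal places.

segment 1 (0° to 44.7°, dwell): s unchanged at 0.0000
θ = 62.8° falls in segment 2 (44.7° to 115.5°, cycloidal, h = 5): β = 62.8 − 44.7 = 18.1°, B = 70.8°; Δs = 5·(0.2556 − sin(2π·0.2556)/(2π)) = 0.4830; s = 0.0000 + 0.4830 = 0.4830
θ = 98.5° falls in segment 2 (44.7° to 115.5°, cycloidal, h = 5): β = 98.5 − 44.7 = 53.8°, B = 70.8°; Δs = 5·(0.7599 − sin(2π·0.7599)/(2π)) = 4.5937; s = 0.0000 + 4.5937 = 4.5937
segment 2 (44.7° to 115.5°, cycloidal, h = 5) is passed completely: s = 0.0000 + (5) = 5.0000
θ = 192.6° falls in segment 3 (115.5° to 196.1°, cycloidal, h = 19): β = 192.6 − 115.5 = 77.1°, B = 80.6°; Δs = 19·(0.9566 − sin(2π·0.9566)/(2π)) = 18.9898; s = 5.0000 + 18.9898 = 23.9898
segment 3 (115.5° to 196.1°, cycloidal, h = 19) is passed completely: s = 5.0000 + (19) = 24.0000
segment 4 (196.1° to 229.7°, dwell): s unchanged at 24.0000
segment 5 (229.7° to 326.6°, cycloidal, h = -14) is passed completely: s = 24.0000 + (-14) = 10.0000
θ = 355.7° falls in segment 6 (326.6° to 360°, cycloidal, h = -10): β = 355.7 − 326.6 = 29.1°, B = 33.4°; Δs = -10·(0.8713 − sin(2π·0.8713)/(2π)) = -9.8641; s = 10.0000 − 9.8641 = 0.1359
θ=62.8°: R = R0 + s = 48 + 0.4830 = 48.4830
θ=98.5°: R = R0 + s = 48 + 4.5937 = 52.5937
θ=192.6°: R = R0 + s = 48 + 23.9898 = 71.9898
θ=355.7°: R = R0 + s = 48 + 0.1359 = 48.1359

θ=62.8°: 48.4830
θ=98.5°: 52.5937
θ=192.6°: 71.9898
θ=355.7°: 48.1359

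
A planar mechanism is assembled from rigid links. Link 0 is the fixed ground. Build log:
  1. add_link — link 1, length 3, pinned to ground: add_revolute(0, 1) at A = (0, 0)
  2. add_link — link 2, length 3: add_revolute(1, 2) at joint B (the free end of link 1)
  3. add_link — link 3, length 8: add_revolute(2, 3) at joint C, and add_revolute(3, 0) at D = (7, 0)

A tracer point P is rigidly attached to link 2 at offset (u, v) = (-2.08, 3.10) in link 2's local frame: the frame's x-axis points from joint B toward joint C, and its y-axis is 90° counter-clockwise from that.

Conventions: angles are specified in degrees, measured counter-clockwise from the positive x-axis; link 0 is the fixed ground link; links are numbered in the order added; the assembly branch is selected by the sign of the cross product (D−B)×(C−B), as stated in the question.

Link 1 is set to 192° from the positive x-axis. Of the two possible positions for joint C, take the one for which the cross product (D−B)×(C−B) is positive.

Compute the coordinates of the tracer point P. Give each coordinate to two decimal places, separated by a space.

A=(0,0), D=(7.00,0)
B = A + 3.00·(cos192°, sin192°) = (-2.9344, -0.6237)
|BD| = 9.9540
circle(B,3.00) ∩ circle(D,8.00): a=2.2143, h=2.0241
  candidates: C₊=(-0.8513,1.5351) cross=20.148; C₋=(-0.5977,-2.5051) cross=-20.148
  branch + wants cross > 0 → take C=(-0.8513,1.5351) (cross=20.148)
ex = (C−B)/|BC| = (0.6944,0.7196); ey = (-0.7196,0.6944)
P = B + -2.08·ex + 3.10·ey = (-6.6095,0.0320)

-6.61 0.03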